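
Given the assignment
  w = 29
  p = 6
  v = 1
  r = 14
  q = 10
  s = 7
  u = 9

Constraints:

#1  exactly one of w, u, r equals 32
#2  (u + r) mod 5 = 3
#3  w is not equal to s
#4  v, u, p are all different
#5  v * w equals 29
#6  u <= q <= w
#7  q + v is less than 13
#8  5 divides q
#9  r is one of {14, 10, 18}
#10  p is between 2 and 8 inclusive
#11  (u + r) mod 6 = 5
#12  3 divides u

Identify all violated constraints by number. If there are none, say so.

Constraint 1 is violated.

#1 w=29, u=9, r=14; 0 of them equal 32, not exactly one — violated.
#2 u + r = 23; 23 mod 5 = 3 — satisfied.
#3 w = 29, s = 7; distinct — satisfied.
#4 values 1, 9, 6 are pairwise distinct — satisfied.
#5 v * w = 1 * 29 = 29 — satisfied.
#6 values 9 <= 10 <= 29 — satisfied.
#7 q + v = 10 + 1 = 11; 11 < 13 — satisfied.
#8 10 / 5 = 2, so 5 divides 10 — satisfied.
#9 r = 14 is in {14, 10, 18} — satisfied.
#10 p = 6 lies in [2, 8] — satisfied.
#11 u + r = 23; 23 mod 6 = 5 — satisfied.
#12 9 / 3 = 3, so 3 divides 9 — satisfied.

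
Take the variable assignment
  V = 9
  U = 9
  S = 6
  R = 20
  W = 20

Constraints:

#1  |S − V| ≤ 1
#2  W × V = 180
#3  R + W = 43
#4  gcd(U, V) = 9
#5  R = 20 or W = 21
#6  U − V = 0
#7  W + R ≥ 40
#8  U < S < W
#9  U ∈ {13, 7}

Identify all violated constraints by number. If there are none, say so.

The assignment fails constraints 1, 3, 8, 9.

#1 |6 − 9| = 3; 3 > 1, exceeds bound 1 — does not hold.
#2 W × V = 20 × 9 = 180 — holds.
#3 R + W = 20 + 20 = 40, not 43 — does not hold.
#4 gcd(9, 9) = 9 — holds.
#5 R = 20 = 20 (first disjunct) — holds.
#6 U − V = 9 − 9 = 0 — holds.
#7 W + R = 20 + 20 = 40; 40 ≥ 40 — holds.
#8 values 9, 6, 20; U = 9 is not < S = 6 — does not hold.
#9 U = 9 is not in {13, 7} — does not hold.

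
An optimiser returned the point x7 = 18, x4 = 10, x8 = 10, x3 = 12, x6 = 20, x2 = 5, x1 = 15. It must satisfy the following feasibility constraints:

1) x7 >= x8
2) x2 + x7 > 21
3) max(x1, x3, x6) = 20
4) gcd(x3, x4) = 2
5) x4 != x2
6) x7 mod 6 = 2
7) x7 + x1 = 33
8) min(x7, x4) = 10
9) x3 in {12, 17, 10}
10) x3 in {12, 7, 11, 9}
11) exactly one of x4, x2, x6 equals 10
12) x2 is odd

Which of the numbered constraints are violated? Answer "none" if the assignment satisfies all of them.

1) x7 = 18, x8 = 10; 18 ≥ 10 — OK.
2) x2 + x7 = 5 + 18 = 23; 23 > 21 — OK.
3) max(15, 12, 20) = 20 — OK.
4) gcd(12, 10) = 2 — OK.
5) x4 = 10, x2 = 5; distinct — OK.
6) 18 mod 6 = 0, not 2 — violated.
7) x7 + x1 = 18 + 15 = 33 — OK.
8) min(18, 10) = 10 — OK.
9) x3 = 12 is in {12, 17, 10} — OK.
10) x3 = 12 is in {12, 7, 11, 9} — OK.
11) x4=10, x2=5, x6=20; 1 of them equals 10 — OK.
12) x2 = 5 is odd — OK.

Violated: 6.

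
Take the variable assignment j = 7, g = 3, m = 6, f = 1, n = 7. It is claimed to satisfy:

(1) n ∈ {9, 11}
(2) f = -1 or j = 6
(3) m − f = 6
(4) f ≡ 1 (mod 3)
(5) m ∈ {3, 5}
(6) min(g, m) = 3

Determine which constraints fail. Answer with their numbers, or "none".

(1) n = 7 is not in {9, 11}  ✗
(2) f = 1 ≠ -1 and j = 7 ≠ 6; both disjuncts false  ✗
(3) m − f = 6 − 1 = 5, not 6  ✗
(4) 1 mod 3 = 1  ✓
(5) m = 6 is not in {3, 5}  ✗
(6) min(3, 6) = 3  ✓

Constraints 1, 2, 3, and 5 are violated.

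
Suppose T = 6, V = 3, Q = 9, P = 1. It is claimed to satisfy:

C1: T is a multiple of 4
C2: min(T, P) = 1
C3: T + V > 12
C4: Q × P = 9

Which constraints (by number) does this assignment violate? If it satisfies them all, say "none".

No — constraints 1 and 3 are not satisfied.

C1: 6 = 4×1 + 2, so 4 does not divide 6 — does not hold.
C2: min(6, 1) = 1 — holds.
C3: T + V = 6 + 3 = 9; 9 ≤ 12, bound 12 not met — does not hold.
C4: Q × P = 9 × 1 = 9 — holds.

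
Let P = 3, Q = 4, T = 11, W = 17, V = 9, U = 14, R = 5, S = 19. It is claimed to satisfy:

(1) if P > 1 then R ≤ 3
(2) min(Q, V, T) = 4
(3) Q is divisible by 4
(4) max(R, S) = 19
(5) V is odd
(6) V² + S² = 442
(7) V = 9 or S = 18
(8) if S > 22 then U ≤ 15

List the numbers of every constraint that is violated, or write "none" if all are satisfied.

Violated: 1.

(1) P = 3 > 1, so we need R ≤ 3; but R = 5 > 3  no
(2) min(4, 9, 11) = 4  yes
(3) 4 / 4 = 1, so 4 divides 4  yes
(4) max(5, 19) = 19  yes
(5) V = 9 is odd  yes
(6) V² + S² = 9² + 19² = 81 + 361 = 442  yes
(7) V = 9 = 9 (first disjunct)  yes
(8) S = 19, not > 22; antecedent false, conditional vacuously true  yes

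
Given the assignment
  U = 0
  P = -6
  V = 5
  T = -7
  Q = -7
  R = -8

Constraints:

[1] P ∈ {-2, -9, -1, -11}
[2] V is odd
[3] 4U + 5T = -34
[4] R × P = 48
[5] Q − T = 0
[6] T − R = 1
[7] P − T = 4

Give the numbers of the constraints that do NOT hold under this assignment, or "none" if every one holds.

[1] P = -6 is not in {-2, -9, -1, -11} — fails.
[2] V = 5 is odd — holds.
[3] 4U + 5T = 4(0) + 5(-7) = -35, not -34 — fails.
[4] R × P = -8 × (-6) = 48 — holds.
[5] Q − T = -7 − (-7) = 0 — holds.
[6] T − R = -7 − (-8) = 1 — holds.
[7] P − T = -6 − (-7) = 1, not 4 — fails.

Violated: 1, 3, 7.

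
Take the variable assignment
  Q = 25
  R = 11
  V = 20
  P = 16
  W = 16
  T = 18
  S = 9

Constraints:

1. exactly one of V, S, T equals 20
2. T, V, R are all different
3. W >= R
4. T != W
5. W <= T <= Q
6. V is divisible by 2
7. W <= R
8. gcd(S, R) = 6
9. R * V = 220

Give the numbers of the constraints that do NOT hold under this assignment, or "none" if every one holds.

No — constraints 7 and 8 are not satisfied.

1. V=20, S=9, T=18; 1 of them equals 20 — OK.
2. values 18, 20, 11 are pairwise distinct — OK.
3. W = 16, R = 11; 16 ≥ 11 — OK.
4. T = 18, W = 16; distinct — OK.
5. values 16 <= 18 <= 25 — OK.
6. 20 / 2 = 10, so 2 divides 20 — OK.
7. W = 16, R = 11; 16 > 11 (want ≤) — violated.
8. gcd(9, 11) = 1, not 6 — violated.
9. R * V = 11 * 20 = 220 — OK.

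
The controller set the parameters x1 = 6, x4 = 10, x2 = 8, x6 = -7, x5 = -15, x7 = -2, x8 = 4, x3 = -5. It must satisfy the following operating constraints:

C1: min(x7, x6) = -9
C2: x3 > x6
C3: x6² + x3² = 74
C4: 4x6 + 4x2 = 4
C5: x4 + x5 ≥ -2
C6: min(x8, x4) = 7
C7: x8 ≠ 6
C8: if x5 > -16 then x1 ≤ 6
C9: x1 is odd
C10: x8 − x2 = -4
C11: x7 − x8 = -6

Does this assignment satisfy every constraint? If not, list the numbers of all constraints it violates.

C1: min(-2, -7) = -7, not -9 — violated.
C2: x3 = -5, x6 = -7; -5 > -7 — OK.
C3: x6² + x3² = (-7)² + (-5)² = 49 + 25 = 74 — OK.
C4: 4x6 + 4x2 = 4(-7) + 4(8) = 4 — OK.
C5: x4 + x5 = 10 + (-15) = -5; -5 < -2, bound -2 not met — violated.
C6: min(4, 10) = 4, not 7 — violated.
C7: x8 = 4, and 4 ≠ 6 — OK.
C8: x5 = -15 > -16, so we need x1 ≤ 6; x1 = 6 ≤ 6 — OK.
C9: x1 = 6 is even — violated.
C10: x8 − x2 = 4 − 8 = -4 — OK.
C11: x7 − x8 = -2 − 4 = -6 — OK.

Constraints 1, 5, 6, 9 are violated.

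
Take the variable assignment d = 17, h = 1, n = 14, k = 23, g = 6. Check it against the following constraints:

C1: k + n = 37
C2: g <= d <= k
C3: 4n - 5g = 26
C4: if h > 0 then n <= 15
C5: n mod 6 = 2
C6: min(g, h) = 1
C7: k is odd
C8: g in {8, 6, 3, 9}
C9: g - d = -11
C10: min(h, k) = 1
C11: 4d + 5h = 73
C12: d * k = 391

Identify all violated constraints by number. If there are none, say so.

C1: k + n = 23 + 14 = 37  true
C2: values 6 <= 17 <= 23  true
C3: 4n - 5g = 4(14) - 5(6) = 26  true
C4: h = 1 > 0, so we need n ≤ 15; n = 14 ≤ 15  true
C5: 14 mod 6 = 2  true
C6: min(6, 1) = 1  true
C7: k = 23 is odd  true
C8: g = 6 is in {8, 6, 3, 9}  true
C9: g - d = 6 - 17 = -11  true
C10: min(1, 23) = 1  true
C11: 4d + 5h = 4(17) + 5(1) = 73  true
C12: d * k = 17 * 23 = 391  true

No violations.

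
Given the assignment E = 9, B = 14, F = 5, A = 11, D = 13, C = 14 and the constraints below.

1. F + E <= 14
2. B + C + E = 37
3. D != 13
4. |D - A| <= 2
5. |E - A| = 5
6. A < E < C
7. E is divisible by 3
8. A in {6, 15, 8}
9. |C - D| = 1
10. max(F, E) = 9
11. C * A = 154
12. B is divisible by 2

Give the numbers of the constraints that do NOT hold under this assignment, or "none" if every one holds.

The assignment fails constraints 3, 5, 6, and 8.

1. F + E = 5 + 9 = 14; 14 ≤ 14  ✓
2. B + C + E = 14 + 14 + 9 = 37  ✓
3. D = 13, but 13 is required to differ  ✗
4. |13 - 11| = 2; 2 ≤ 2  ✓
5. |9 - 11| = 2, not 5  ✗
6. values 11, 9, 14; A = 11 is not < E = 9  ✗
7. 9 / 3 = 3, so 3 divides 9  ✓
8. A = 11 is not in {6, 15, 8}  ✗
9. |14 - 13| = 1  ✓
10. max(5, 9) = 9  ✓
11. C * A = 14 * 11 = 154  ✓
12. 14 / 2 = 7, so 2 divides 14  ✓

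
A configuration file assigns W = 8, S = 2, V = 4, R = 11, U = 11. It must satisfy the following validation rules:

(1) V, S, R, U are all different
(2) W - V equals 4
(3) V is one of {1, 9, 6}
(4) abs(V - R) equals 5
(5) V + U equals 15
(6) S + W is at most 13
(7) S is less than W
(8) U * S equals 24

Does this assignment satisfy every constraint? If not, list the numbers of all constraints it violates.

(1) R = U = 11, not all different — violated.
(2) W - V = 8 - 4 = 4 — satisfied.
(3) V = 4 is not in {1, 9, 6} — violated.
(4) abs(4 - 11) = 7, not 5 — violated.
(5) V + U = 4 + 11 = 15 — satisfied.
(6) S + W = 2 + 8 = 10; 10 ≤ 13 — satisfied.
(7) S = 2, W = 8; 2 < 8 — satisfied.
(8) U * S = 11 * 2 = 22, not 24 — violated.

Violated: 1, 3, 4, and 8.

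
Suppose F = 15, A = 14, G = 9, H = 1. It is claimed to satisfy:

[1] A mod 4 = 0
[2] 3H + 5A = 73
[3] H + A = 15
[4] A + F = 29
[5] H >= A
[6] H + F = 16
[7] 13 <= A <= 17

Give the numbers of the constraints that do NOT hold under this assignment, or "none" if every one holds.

Violated: 1, 5.

[1] 14 mod 4 = 2, not 0  FAIL
[2] 3H + 5A = 3(1) + 5(14) = 73  OK
[3] H + A = 1 + 14 = 15  OK
[4] A + F = 14 + 15 = 29  OK
[5] H = 1, A = 14; 1 < 14 (want ≥)  FAIL
[6] H + F = 1 + 15 = 16  OK
[7] A = 14 lies in [13, 17]  OK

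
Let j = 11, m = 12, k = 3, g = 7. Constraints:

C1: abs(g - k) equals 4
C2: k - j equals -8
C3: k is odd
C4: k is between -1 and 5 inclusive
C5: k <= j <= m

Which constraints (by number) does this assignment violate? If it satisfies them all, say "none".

C1: abs(7 - 3) = 4  ✔
C2: k - j = 3 - 11 = -8  ✔
C3: k = 3 is odd  ✔
C4: k = 3 lies in [-1, 5]  ✔
C5: values 3 <= 11 <= 12  ✔

The assignment satisfies every constraint.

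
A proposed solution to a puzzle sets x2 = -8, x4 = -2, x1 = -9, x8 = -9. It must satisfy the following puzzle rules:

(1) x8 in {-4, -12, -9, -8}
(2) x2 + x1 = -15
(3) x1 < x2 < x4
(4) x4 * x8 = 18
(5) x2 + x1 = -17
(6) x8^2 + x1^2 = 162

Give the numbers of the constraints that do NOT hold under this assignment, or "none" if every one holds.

Violated: 2.

(1) x8 = -9 is in {-4, -12, -9, -8}  ✓
(2) x2 + x1 = -8 + (-9) = -17, not -15  ✗
(3) values -9 < -8 < -2  ✓
(4) x4 * x8 = -2 * (-9) = 18  ✓
(5) x2 + x1 = -8 + (-9) = -17  ✓
(6) x8^2 + x1^2 = (-9)^2 + (-9)^2 = 81 + 81 = 162  ✓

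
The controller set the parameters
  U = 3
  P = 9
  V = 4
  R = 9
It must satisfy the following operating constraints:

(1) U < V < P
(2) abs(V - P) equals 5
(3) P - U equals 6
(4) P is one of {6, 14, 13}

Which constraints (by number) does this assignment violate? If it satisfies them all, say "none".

Violated: 4.

(1) values 3 < 4 < 9  ✔
(2) abs(4 - 9) = 5  ✔
(3) P - U = 9 - 3 = 6  ✔
(4) P = 9 is not in {6, 14, 13}  ✘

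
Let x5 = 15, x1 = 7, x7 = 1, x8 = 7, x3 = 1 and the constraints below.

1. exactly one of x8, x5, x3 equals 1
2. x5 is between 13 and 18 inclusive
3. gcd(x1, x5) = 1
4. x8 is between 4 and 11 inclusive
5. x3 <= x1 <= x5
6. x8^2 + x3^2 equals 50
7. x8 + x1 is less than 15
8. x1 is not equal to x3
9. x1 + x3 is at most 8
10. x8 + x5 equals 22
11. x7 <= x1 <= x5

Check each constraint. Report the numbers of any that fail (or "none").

1. x8=7, x5=15, x3=1; 1 of them equals 1  OK
2. x5 = 15 lies in [13, 18]  OK
3. gcd(7, 15) = 1  OK
4. x8 = 7 lies in [4, 11]  OK
5. values 1 <= 7 <= 15  OK
6. x8^2 + x3^2 = 7^2 + 1^2 = 49 + 1 = 50  OK
7. x8 + x1 = 7 + 7 = 14; 14 < 15  OK
8. x1 = 7, x3 = 1; distinct  OK
9. x1 + x3 = 7 + 1 = 8; 8 ≤ 8  OK
10. x8 + x5 = 7 + 15 = 22  OK
11. values 1 <= 7 <= 15  OK

Yes — all constraints hold.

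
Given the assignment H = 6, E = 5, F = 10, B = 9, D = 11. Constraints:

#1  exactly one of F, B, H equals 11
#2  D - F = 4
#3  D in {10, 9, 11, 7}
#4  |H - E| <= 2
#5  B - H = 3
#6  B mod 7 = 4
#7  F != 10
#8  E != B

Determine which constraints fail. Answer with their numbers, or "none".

#1 F=10, B=9, H=6; 0 of them equal 11, not exactly one  FAIL
#2 D - F = 11 - 10 = 1, not 4  FAIL
#3 D = 11 is in {10, 9, 11, 7}  OK
#4 |6 - 5| = 1; 1 ≤ 2  OK
#5 B - H = 9 - 6 = 3  OK
#6 9 mod 7 = 2, not 4  FAIL
#7 F = 10, but 10 is required to differ  FAIL
#8 E = 5, B = 9; distinct  OK

The assignment fails constraints 1, 2, 6, 7.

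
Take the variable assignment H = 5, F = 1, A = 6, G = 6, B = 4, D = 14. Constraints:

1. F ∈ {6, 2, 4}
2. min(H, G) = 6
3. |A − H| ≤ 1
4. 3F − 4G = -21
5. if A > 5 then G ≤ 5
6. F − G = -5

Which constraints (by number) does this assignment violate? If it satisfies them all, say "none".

Constraints 1, 2, 5 do not hold.

1. F = 1 is not in {6, 2, 4} — does not hold.
2. min(5, 6) = 5, not 6 — does not hold.
3. |6 − 5| = 1; 1 ≤ 1 — holds.
4. 3F − 4G = 3(1) − 4(6) = -21 — holds.
5. A = 6 > 5, so we need G ≤ 5; but G = 6 > 5 — does not hold.
6. F − G = 1 − 6 = -5 — holds.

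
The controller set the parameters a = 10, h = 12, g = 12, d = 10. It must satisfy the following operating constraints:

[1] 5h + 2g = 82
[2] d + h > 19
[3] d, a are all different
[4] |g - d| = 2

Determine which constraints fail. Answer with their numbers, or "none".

[1] 5h + 2g = 5(12) + 2(12) = 84, not 82 — violated.
[2] d + h = 10 + 12 = 22; 22 > 19 — OK.
[3] d = a = 10, not all different — violated.
[4] |12 - 10| = 2 — OK.

The assignment fails constraints 1, 3.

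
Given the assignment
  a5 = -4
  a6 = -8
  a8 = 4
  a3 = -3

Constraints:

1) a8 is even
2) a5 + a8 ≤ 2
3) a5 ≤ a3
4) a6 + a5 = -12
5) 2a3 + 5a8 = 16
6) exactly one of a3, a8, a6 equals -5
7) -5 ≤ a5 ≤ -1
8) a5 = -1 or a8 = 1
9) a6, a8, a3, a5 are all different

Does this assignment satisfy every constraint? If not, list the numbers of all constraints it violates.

No — constraints 5, 6, and 8 are not satisfied.

1) a8 = 4 is even — holds.
2) a5 + a8 = -4 + 4 = 0; 0 ≤ 2 — holds.
3) a5 = -4, a3 = -3; -4 ≤ -3 — holds.
4) a6 + a5 = -8 + (-4) = -12 — holds.
5) 2a3 + 5a8 = 2(-3) + 5(4) = 14, not 16 — does not hold.
6) a3=-3, a8=4, a6=-8; 0 of them equal -5, not exactly one — does not hold.
7) a5 = -4 lies in [-5, -1] — holds.
8) a5 = -4 ≠ -1 and a8 = 4 ≠ 1; both disjuncts false — does not hold.
9) values -8, 4, -3, -4 are pairwise distinct — holds.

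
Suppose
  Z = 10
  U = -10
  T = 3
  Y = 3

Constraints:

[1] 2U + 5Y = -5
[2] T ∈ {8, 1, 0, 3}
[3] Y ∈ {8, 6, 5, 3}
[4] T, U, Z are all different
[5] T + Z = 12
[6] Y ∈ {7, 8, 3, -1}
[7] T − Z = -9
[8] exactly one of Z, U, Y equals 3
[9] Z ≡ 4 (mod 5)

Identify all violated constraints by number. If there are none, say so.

No — constraints 5, 7, and 9 are not satisfied.

[1] 2U + 5Y = 2(-10) + 5(3) = -5 — holds.
[2] T = 3 is in {8, 1, 0, 3} — holds.
[3] Y = 3 is in {8, 6, 5, 3} — holds.
[4] values 3, -10, 10 are pairwise distinct — holds.
[5] T + Z = 3 + 10 = 13, not 12 — fails.
[6] Y = 3 is in {7, 8, 3, -1} — holds.
[7] T − Z = 3 − 10 = -7, not -9 — fails.
[8] Z=10, U=-10, Y=3; 1 of them equals 3 — holds.
[9] 10 mod 5 = 0, not 4 — fails.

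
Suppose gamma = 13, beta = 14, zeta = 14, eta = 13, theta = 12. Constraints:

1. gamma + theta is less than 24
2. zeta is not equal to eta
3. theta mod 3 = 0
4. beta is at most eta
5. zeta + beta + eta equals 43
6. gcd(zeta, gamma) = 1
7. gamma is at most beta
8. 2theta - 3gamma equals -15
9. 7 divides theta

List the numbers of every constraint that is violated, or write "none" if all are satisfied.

1. gamma + theta = 13 + 12 = 25; 25 ≥ 24, bound 24 not met  false
2. zeta = 14, eta = 13; distinct  true
3. 12 mod 3 = 0  true
4. beta = 14, eta = 13; 14 > 13 (want ≤)  false
5. zeta + beta + eta = 14 + 14 + 13 = 41, not 43  false
6. gcd(14, 13) = 1  true
7. gamma = 13, beta = 14; 13 ≤ 14  true
8. 2theta - 3gamma = 2(12) - 3(13) = -15  true
9. 12 = 7*1 + 5, so 7 does not divide 12  false

Violated: 1, 4, 5, and 9.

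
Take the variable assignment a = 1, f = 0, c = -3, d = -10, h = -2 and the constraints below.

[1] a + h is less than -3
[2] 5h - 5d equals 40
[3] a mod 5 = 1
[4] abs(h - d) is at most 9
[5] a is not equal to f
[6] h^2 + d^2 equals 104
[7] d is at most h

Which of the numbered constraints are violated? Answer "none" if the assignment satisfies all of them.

Violated: 1.

[1] a + h = 1 + (-2) = -1; -1 ≥ -3, bound -3 not met — violated.
[2] 5h - 5d = 5(-2) - 5(-10) = 40 — OK.
[3] 1 mod 5 = 1 — OK.
[4] abs(-2 - (-10)) = 8; 8 ≤ 9 — OK.
[5] a = 1, f = 0; distinct — OK.
[6] h^2 + d^2 = (-2)^2 + (-10)^2 = 4 + 100 = 104 — OK.
[7] d = -10, h = -2; -10 ≤ -2 — OK.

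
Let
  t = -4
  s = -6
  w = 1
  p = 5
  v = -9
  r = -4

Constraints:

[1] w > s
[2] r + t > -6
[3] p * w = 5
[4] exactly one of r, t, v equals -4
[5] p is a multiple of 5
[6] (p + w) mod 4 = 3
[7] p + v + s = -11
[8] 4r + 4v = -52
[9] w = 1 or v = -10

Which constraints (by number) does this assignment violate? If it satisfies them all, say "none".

[1] w = 1, s = -6; 1 > -6 — OK.
[2] r + t = -4 + (-4) = -8; -8 ≤ -6, bound -6 not met — violated.
[3] p * w = 5 * 1 = 5 — OK.
[4] r=-4, t=-4, v=-9; 2 of them equal -4, not exactly one — violated.
[5] 5 / 5 = 1, so 5 divides 5 — OK.
[6] p + w = 6; 6 mod 4 = 2, not 3 — violated.
[7] p + v + s = 5 + (-9) + (-6) = -10, not -11 — violated.
[8] 4r + 4v = 4(-4) + 4(-9) = -52 — OK.
[9] w = 1 = 1 (first disjunct) — OK.

The assignment fails constraints 2, 4, 6, 7.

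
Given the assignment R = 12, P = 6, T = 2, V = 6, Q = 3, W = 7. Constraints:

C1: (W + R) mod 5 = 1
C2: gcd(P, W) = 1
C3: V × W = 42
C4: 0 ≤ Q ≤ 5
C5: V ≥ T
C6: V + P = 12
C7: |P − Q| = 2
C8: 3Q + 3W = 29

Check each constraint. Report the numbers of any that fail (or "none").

Constraints 1, 7, 8 are violated.

C1: W + R = 19; 19 mod 5 = 4, not 1 — does not hold.
C2: gcd(6, 7) = 1 — holds.
C3: V × W = 6 × 7 = 42 — holds.
C4: Q = 3 lies in [0, 5] — holds.
C5: V = 6, T = 2; 6 ≥ 2 — holds.
C6: V + P = 6 + 6 = 12 — holds.
C7: |6 − 3| = 3, not 2 — does not hold.
C8: 3Q + 3W = 3(3) + 3(7) = 30, not 29 — does not hold.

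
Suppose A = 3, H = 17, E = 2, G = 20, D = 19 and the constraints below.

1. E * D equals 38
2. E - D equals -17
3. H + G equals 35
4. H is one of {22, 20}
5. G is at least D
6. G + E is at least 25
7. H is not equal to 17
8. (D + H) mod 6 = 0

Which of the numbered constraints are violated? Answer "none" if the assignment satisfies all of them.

Violated: 3, 4, 6, and 7.

1. E * D = 2 * 19 = 38  holds
2. E - D = 2 - 19 = -17  holds
3. H + G = 17 + 20 = 37, not 35  fails
4. H = 17 is not in {22, 20}  fails
5. G = 20, D = 19; 20 ≥ 19  holds
6. G + E = 20 + 2 = 22; 22 < 25, bound 25 not met  fails
7. H = 17, but 17 is required to differ  fails
8. D + H = 36; 36 mod 6 = 0  holds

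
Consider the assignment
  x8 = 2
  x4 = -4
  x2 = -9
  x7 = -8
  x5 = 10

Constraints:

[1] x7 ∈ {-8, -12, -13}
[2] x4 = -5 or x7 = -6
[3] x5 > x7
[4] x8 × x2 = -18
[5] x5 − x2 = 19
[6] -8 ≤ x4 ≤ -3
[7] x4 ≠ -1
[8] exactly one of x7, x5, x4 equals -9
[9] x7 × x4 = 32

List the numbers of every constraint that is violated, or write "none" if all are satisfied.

[1] x7 = -8 is in {-8, -12, -13}  ✔
[2] x4 = -4 ≠ -5 and x7 = -8 ≠ -6; both disjuncts false  ✘
[3] x5 = 10, x7 = -8; 10 > -8  ✔
[4] x8 × x2 = 2 × (-9) = -18  ✔
[5] x5 − x2 = 10 − (-9) = 19  ✔
[6] x4 = -4 lies in [-8, -3]  ✔
[7] x4 = -4, and -4 ≠ -1  ✔
[8] x7=-8, x5=10, x4=-4; 0 of them equal -9, not exactly one  ✘
[9] x7 × x4 = -8 × (-4) = 32  ✔

No — constraints 2, 8 are not satisfied.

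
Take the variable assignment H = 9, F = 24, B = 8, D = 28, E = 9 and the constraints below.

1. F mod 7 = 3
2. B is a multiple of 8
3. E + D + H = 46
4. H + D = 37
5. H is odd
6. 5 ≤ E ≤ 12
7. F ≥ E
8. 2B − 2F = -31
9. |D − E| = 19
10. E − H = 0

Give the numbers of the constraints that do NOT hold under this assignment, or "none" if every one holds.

1. 24 mod 7 = 3  holds
2. 8 / 8 = 1, so 8 divides 8  holds
3. E + D + H = 9 + 28 + 9 = 46  holds
4. H + D = 9 + 28 = 37  holds
5. H = 9 is odd  holds
6. E = 9 lies in [5, 12]  holds
7. F = 24, E = 9; 24 ≥ 9  holds
8. 2B − 2F = 2(8) − 2(24) = -32, not -31  fails
9. |28 − 9| = 19  holds
10. E − H = 9 − 9 = 0  holds

Constraint 8 does not hold.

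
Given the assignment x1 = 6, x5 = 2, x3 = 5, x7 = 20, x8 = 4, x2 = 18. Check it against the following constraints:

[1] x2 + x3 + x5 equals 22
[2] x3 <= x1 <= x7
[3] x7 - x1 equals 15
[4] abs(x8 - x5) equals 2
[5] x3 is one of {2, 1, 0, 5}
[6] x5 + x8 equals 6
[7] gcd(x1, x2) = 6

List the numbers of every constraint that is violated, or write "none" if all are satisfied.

[1] x2 + x3 + x5 = 18 + 5 + 2 = 25, not 22  fails
[2] values 5 <= 6 <= 20  holds
[3] x7 - x1 = 20 - 6 = 14, not 15  fails
[4] abs(4 - 2) = 2  holds
[5] x3 = 5 is in {2, 1, 0, 5}  holds
[6] x5 + x8 = 2 + 4 = 6  holds
[7] gcd(6, 18) = 6  holds

Constraints 1 and 3 are violated.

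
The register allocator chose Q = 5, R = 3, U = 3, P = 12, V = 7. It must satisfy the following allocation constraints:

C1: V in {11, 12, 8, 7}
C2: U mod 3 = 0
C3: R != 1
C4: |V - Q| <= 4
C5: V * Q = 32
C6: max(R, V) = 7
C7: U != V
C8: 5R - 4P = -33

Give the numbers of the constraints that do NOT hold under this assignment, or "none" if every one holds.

Violated: 5.

C1: V = 7 is in {11, 12, 8, 7} — OK.
C2: 3 mod 3 = 0 — OK.
C3: R = 3, and 3 ≠ 1 — OK.
C4: |7 - 5| = 2; 2 ≤ 4 — OK.
C5: V * Q = 7 * 5 = 35, not 32 — violated.
C6: max(3, 7) = 7 — OK.
C7: U = 3, V = 7; distinct — OK.
C8: 5R - 4P = 5(3) - 4(12) = -33 — OK.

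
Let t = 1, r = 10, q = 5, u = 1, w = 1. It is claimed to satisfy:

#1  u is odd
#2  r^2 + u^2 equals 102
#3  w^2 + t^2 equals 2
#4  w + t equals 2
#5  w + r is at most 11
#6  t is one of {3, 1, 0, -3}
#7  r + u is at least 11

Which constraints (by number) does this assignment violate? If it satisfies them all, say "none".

#1 u = 1 is odd  ✔
#2 r^2 + u^2 = 10^2 + 1^2 = 100 + 1 = 101, not 102  ✘
#3 w^2 + t^2 = 1^2 + 1^2 = 1 + 1 = 2  ✔
#4 w + t = 1 + 1 = 2  ✔
#5 w + r = 1 + 10 = 11; 11 ≤ 11  ✔
#6 t = 1 is in {3, 1, 0, -3}  ✔
#7 r + u = 10 + 1 = 11; 11 ≥ 11  ✔

No — constraint 2 is not satisfied.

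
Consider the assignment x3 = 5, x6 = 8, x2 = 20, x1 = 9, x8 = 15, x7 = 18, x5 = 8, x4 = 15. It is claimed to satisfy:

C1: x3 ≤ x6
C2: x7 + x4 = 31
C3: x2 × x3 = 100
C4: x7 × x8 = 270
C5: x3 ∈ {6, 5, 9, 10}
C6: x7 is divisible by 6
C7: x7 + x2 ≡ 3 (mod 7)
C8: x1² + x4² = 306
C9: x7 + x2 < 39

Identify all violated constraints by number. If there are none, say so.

C1: x3 = 5, x6 = 8; 5 ≤ 8  true
C2: x7 + x4 = 18 + 15 = 33, not 31  false
C3: x2 × x3 = 20 × 5 = 100  true
C4: x7 × x8 = 18 × 15 = 270  true
C5: x3 = 5 is in {6, 5, 9, 10}  true
C6: 18 / 6 = 3, so 6 divides 18  true
C7: x7 + x2 = 38; 38 mod 7 = 3  true
C8: x1² + x4² = 9² + 15² = 81 + 225 = 306  true
C9: x7 + x2 = 18 + 20 = 38; 38 < 39  true

No — constraint 2 is not satisfied.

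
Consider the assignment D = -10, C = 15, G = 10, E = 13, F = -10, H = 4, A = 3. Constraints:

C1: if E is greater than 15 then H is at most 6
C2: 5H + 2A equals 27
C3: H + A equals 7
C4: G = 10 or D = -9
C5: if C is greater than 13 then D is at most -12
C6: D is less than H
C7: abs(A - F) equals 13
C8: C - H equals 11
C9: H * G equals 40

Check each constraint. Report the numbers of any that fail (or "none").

C1: E = 13, not > 15; antecedent false, conditional vacuously true  yes
C2: 5H + 2A = 5(4) + 2(3) = 26, not 27  no
C3: H + A = 4 + 3 = 7  yes
C4: G = 10 = 10 (first disjunct)  yes
C5: C = 15 > 13, so we need D ≤ -12; but D = -10 > -12  no
C6: D = -10, H = 4; -10 < 4  yes
C7: abs(3 - (-10)) = 13  yes
C8: C - H = 15 - 4 = 11  yes
C9: H * G = 4 * 10 = 40  yes

The assignment fails constraints 2 and 5.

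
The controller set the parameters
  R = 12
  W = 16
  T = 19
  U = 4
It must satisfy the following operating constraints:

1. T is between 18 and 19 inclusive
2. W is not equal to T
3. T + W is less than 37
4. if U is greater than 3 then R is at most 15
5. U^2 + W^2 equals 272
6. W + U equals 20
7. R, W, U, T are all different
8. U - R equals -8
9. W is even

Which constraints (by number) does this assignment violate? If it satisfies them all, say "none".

1. T = 19 lies in [18, 19] — holds.
2. W = 16, T = 19; distinct — holds.
3. T + W = 19 + 16 = 35; 35 < 37 — holds.
4. U = 4 > 3, so we need R ≤ 15; R = 12 ≤ 15 — holds.
5. U^2 + W^2 = 4^2 + 16^2 = 16 + 256 = 272 — holds.
6. W + U = 16 + 4 = 20 — holds.
7. values 12, 16, 4, 19 are pairwise distinct — holds.
8. U - R = 4 - 12 = -8 — holds.
9. W = 16 is even — holds.

None — every constraint holds.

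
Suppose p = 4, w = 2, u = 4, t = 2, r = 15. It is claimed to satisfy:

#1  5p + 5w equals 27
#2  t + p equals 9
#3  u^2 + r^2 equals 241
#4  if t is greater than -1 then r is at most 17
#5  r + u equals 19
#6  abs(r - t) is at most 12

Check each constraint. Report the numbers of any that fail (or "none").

Constraints 1, 2, and 6 do not hold.

#1 5p + 5w = 5(4) + 5(2) = 30, not 27 — fails.
#2 t + p = 2 + 4 = 6, not 9 — fails.
#3 u^2 + r^2 = 4^2 + 15^2 = 16 + 225 = 241 — holds.
#4 t = 2 > -1, so we need r ≤ 17; r = 15 ≤ 17 — holds.
#5 r + u = 15 + 4 = 19 — holds.
#6 abs(15 - 2) = 13; 13 > 12, exceeds bound 12 — fails.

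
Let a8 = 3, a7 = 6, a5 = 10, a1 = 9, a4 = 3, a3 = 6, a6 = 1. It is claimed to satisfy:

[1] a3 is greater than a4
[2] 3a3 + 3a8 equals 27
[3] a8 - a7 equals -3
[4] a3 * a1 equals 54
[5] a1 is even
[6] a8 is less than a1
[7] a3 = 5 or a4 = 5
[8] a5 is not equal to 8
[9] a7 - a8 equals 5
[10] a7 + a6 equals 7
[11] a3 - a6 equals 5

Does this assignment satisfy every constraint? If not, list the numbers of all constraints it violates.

No — constraints 5, 7, and 9 are not satisfied.

[1] a3 = 6, a4 = 3; 6 > 3  OK
[2] 3a3 + 3a8 = 3(6) + 3(3) = 27  OK
[3] a8 - a7 = 3 - 6 = -3  OK
[4] a3 * a1 = 6 * 9 = 54  OK
[5] a1 = 9 is odd  FAIL
[6] a8 = 3, a1 = 9; 3 < 9  OK
[7] a3 = 6 ≠ 5 and a4 = 3 ≠ 5; both disjuncts false  FAIL
[8] a5 = 10, and 10 ≠ 8  OK
[9] a7 - a8 = 6 - 3 = 3, not 5  FAIL
[10] a7 + a6 = 6 + 1 = 7  OK
[11] a3 - a6 = 6 - 1 = 5  OK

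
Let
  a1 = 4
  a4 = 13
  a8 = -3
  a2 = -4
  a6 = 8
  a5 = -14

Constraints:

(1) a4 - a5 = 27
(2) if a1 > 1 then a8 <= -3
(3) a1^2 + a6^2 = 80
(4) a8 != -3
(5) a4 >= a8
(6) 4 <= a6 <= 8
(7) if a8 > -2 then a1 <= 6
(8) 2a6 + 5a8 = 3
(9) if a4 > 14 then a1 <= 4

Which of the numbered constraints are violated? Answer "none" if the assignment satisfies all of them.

(1) a4 - a5 = 13 - (-14) = 27 — satisfied.
(2) a1 = 4 > 1, so we need a8 ≤ -3; a8 = -3 ≤ -3 — satisfied.
(3) a1^2 + a6^2 = 4^2 + 8^2 = 16 + 64 = 80 — satisfied.
(4) a8 = -3, but -3 is required to differ — violated.
(5) a4 = 13, a8 = -3; 13 ≥ -3 — satisfied.
(6) a6 = 8 lies in [4, 8] — satisfied.
(7) a8 = -3, not > -2; antecedent false, conditional vacuously true — satisfied.
(8) 2a6 + 5a8 = 2(8) + 5(-3) = 1, not 3 — violated.
(9) a4 = 13, not > 14; antecedent false, conditional vacuously true — satisfied.

Constraints 4 and 8 do not hold.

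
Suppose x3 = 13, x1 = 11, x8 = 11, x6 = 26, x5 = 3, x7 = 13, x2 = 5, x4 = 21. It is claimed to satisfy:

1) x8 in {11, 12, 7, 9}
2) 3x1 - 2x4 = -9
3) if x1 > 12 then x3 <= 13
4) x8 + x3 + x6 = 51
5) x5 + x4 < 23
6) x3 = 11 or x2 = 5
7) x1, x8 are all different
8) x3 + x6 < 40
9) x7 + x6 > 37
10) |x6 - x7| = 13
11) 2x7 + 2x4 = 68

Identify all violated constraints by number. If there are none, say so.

Violated: 4, 5, 7.

1) x8 = 11 is in {11, 12, 7, 9} — holds.
2) 3x1 - 2x4 = 3(11) - 2(21) = -9 — holds.
3) x1 = 11, not > 12; antecedent false, conditional vacuously true — holds.
4) x8 + x3 + x6 = 11 + 13 + 26 = 50, not 51 — fails.
5) x5 + x4 = 3 + 21 = 24; 24 ≥ 23, bound 23 not met — fails.
6) x3 = 13 ≠ 11, but x2 = 5 = 5 (second disjunct) — holds.
7) x1 = x8 = 11, not all different — fails.
8) x3 + x6 = 13 + 26 = 39; 39 < 40 — holds.
9) x7 + x6 = 13 + 26 = 39; 39 > 37 — holds.
10) |26 - 13| = 13 — holds.
11) 2x7 + 2x4 = 2(13) + 2(21) = 68 — holds.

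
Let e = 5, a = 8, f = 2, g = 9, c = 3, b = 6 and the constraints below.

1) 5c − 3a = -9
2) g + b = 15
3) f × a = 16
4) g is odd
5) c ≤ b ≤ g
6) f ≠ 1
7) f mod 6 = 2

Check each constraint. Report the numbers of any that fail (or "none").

1) 5c − 3a = 5(3) − 3(8) = -9  ✓
2) g + b = 9 + 6 = 15  ✓
3) f × a = 2 × 8 = 16  ✓
4) g = 9 is odd  ✓
5) values 3 ≤ 6 ≤ 9  ✓
6) f = 2, and 2 ≠ 1  ✓
7) 2 mod 6 = 2  ✓

Yes — all constraints hold.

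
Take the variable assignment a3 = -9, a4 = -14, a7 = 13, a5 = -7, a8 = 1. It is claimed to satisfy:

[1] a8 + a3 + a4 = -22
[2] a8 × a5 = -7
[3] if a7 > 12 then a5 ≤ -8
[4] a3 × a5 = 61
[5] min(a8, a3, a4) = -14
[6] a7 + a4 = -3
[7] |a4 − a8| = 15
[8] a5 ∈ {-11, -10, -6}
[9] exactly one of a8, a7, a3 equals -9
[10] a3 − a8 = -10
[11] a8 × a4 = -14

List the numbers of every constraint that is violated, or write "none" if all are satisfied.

Constraints 3, 4, 6, and 8 are violated.

[1] a8 + a3 + a4 = 1 + (-9) + (-14) = -22 — OK.
[2] a8 × a5 = 1 × (-7) = -7 — OK.
[3] a7 = 13 > 12, so we need a5 ≤ -8; but a5 = -7 > -8 — violated.
[4] a3 × a5 = -9 × (-7) = 63, not 61 — violated.
[5] min(1, -9, -14) = -14 — OK.
[6] a7 + a4 = 13 + (-14) = -1, not -3 — violated.
[7] |-14 − 1| = 15 — OK.
[8] a5 = -7 is not in {-11, -10, -6} — violated.
[9] a8=1, a7=13, a3=-9; 1 of them equals -9 — OK.
[10] a3 − a8 = -9 − 1 = -10 — OK.
[11] a8 × a4 = 1 × (-14) = -14 — OK.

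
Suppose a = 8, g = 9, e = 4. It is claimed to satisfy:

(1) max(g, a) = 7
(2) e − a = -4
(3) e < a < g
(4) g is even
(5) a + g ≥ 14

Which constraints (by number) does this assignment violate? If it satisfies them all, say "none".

(1) max(9, 8) = 9, not 7 — violated.
(2) e − a = 4 − 8 = -4 — satisfied.
(3) values 4 < 8 < 9 — satisfied.
(4) g = 9 is odd — violated.
(5) a + g = 8 + 9 = 17; 17 ≥ 14 — satisfied.

Constraints 1 and 4 do not hold.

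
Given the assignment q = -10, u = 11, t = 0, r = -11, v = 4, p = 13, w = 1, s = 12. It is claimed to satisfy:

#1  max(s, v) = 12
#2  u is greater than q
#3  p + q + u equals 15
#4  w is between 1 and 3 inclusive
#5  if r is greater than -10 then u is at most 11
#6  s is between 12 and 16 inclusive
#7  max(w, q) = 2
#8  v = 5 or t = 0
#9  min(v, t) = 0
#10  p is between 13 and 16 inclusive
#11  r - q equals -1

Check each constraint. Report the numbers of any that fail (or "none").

#1 max(12, 4) = 12  ✔
#2 u = 11, q = -10; 11 > -10  ✔
#3 p + q + u = 13 + (-10) + 11 = 14, not 15  ✘
#4 w = 1 lies in [1, 3]  ✔
#5 r = -11, not > -10; antecedent false, conditional vacuously true  ✔
#6 s = 12 lies in [12, 16]  ✔
#7 max(1, -10) = 1, not 2  ✘
#8 v = 4 ≠ 5, but t = 0 = 0 (second disjunct)  ✔
#9 min(4, 0) = 0  ✔
#10 p = 13 lies in [13, 16]  ✔
#11 r - q = -11 - (-10) = -1  ✔

The assignment fails constraints 3, 7.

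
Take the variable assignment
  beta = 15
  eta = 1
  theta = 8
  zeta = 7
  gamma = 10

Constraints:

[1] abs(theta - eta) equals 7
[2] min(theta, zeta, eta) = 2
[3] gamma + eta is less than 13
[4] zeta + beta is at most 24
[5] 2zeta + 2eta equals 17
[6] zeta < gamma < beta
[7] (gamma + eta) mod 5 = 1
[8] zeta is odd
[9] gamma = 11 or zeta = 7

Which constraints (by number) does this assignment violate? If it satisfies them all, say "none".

No — constraints 2 and 5 are not satisfied.

[1] abs(8 - 1) = 7 — holds.
[2] min(8, 7, 1) = 1, not 2 — does not hold.
[3] gamma + eta = 10 + 1 = 11; 11 < 13 — holds.
[4] zeta + beta = 7 + 15 = 22; 22 ≤ 24 — holds.
[5] 2zeta + 2eta = 2(7) + 2(1) = 16, not 17 — does not hold.
[6] values 7 < 10 < 15 — holds.
[7] gamma + eta = 11; 11 mod 5 = 1 — holds.
[8] zeta = 7 is odd — holds.
[9] gamma = 10 ≠ 11, but zeta = 7 = 7 (second disjunct) — holds.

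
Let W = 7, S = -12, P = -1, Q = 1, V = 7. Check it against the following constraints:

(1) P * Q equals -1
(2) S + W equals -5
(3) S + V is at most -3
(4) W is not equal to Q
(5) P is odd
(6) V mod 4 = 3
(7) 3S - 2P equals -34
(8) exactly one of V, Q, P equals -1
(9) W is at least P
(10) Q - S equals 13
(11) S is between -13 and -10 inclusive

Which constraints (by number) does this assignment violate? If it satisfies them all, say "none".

(1) P * Q = -1 * 1 = -1 — holds.
(2) S + W = -12 + 7 = -5 — holds.
(3) S + V = -12 + 7 = -5; -5 ≤ -3 — holds.
(4) W = 7, Q = 1; distinct — holds.
(5) P = -1 is odd — holds.
(6) 7 mod 4 = 3 — holds.
(7) 3S - 2P = 3(-12) - 2(-1) = -34 — holds.
(8) V=7, Q=1, P=-1; 1 of them equals -1 — holds.
(9) W = 7, P = -1; 7 ≥ -1 — holds.
(10) Q - S = 1 - (-12) = 13 — holds.
(11) S = -12 lies in [-13, -10] — holds.

The assignment satisfies every constraint.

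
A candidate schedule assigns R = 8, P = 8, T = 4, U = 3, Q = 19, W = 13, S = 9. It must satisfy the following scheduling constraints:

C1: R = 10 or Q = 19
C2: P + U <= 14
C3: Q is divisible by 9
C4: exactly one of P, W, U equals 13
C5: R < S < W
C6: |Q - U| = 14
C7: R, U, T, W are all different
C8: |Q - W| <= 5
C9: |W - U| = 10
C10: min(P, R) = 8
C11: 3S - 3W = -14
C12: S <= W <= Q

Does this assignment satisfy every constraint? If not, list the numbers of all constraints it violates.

Violated: 3, 6, 8, 11.

C1: R = 8 ≠ 10, but Q = 19 = 19 (second disjunct) — OK.
C2: P + U = 8 + 3 = 11; 11 ≤ 14 — OK.
C3: 19 = 9*2 + 1, so 9 does not divide 19 — violated.
C4: P=8, W=13, U=3; 1 of them equals 13 — OK.
C5: values 8 < 9 < 13 — OK.
C6: |19 - 3| = 16, not 14 — violated.
C7: values 8, 3, 4, 13 are pairwise distinct — OK.
C8: |19 - 13| = 6; 6 > 5, exceeds bound 5 — violated.
C9: |13 - 3| = 10 — OK.
C10: min(8, 8) = 8 — OK.
C11: 3S - 3W = 3(9) - 3(13) = -12, not -14 — violated.
C12: values 9 <= 13 <= 19 — OK.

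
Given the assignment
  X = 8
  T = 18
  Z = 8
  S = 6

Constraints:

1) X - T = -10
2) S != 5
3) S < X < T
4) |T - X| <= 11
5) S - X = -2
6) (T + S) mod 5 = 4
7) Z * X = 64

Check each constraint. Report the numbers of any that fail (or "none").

1) X - T = 8 - 18 = -10  true
2) S = 6, and 6 ≠ 5  true
3) values 6 < 8 < 18  true
4) |18 - 8| = 10; 10 ≤ 11  true
5) S - X = 6 - 8 = -2  true
6) T + S = 24; 24 mod 5 = 4  true
7) Z * X = 8 * 8 = 64  true

None — every constraint holds.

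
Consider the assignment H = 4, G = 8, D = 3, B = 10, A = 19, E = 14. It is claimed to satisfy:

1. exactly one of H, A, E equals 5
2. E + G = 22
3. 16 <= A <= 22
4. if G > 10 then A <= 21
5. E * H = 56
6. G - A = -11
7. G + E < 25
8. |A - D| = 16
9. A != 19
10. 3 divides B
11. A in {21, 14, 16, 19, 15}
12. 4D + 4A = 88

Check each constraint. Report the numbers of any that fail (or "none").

No — constraints 1, 9, and 10 are not satisfied.

1. H=4, A=19, E=14; 0 of them equal 5, not exactly one  ✘
2. E + G = 14 + 8 = 22  ✔
3. A = 19 lies in [16, 22]  ✔
4. G = 8, not > 10; antecedent false, conditional vacuously true  ✔
5. E * H = 14 * 4 = 56  ✔
6. G - A = 8 - 19 = -11  ✔
7. G + E = 8 + 14 = 22; 22 < 25  ✔
8. |19 - 3| = 16  ✔
9. A = 19, but 19 is required to differ  ✘
10. 10 = 3*3 + 1, so 3 does not divide 10  ✘
11. A = 19 is in {21, 14, 16, 19, 15}  ✔
12. 4D + 4A = 4(3) + 4(19) = 88  ✔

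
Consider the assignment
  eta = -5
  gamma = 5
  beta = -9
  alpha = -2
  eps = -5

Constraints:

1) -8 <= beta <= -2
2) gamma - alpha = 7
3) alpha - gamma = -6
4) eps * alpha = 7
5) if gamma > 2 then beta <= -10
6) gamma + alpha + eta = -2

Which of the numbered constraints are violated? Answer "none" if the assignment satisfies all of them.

No — constraints 1, 3, 4, 5 are not satisfied.

1) beta = -9 is outside [-8, -2] — violated.
2) gamma - alpha = 5 - (-2) = 7 — OK.
3) alpha - gamma = -2 - 5 = -7, not -6 — violated.
4) eps * alpha = -5 * (-2) = 10, not 7 — violated.
5) gamma = 5 > 2, so we need beta ≤ -10; but beta = -9 > -10 — violated.
6) gamma + alpha + eta = 5 + (-2) + (-5) = -2 — OK.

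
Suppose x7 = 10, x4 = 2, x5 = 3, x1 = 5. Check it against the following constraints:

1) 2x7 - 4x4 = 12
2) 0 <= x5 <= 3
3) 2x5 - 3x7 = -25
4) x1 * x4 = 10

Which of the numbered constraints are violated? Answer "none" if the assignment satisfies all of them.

Constraint 3 is violated.

1) 2x7 - 4x4 = 2(10) - 4(2) = 12 — holds.
2) x5 = 3 lies in [0, 3] — holds.
3) 2x5 - 3x7 = 2(3) - 3(10) = -24, not -25 — does not hold.
4) x1 * x4 = 5 * 2 = 10 — holds.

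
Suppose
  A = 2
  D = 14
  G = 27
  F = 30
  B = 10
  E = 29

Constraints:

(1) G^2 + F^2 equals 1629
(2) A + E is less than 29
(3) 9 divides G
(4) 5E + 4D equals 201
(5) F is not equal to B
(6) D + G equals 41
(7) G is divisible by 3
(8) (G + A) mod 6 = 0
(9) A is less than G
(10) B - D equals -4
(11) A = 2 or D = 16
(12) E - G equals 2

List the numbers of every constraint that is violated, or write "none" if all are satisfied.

Violated: 2 and 8.

(1) G^2 + F^2 = 27^2 + 30^2 = 729 + 900 = 1629  holds
(2) A + E = 2 + 29 = 31; 31 ≥ 29, bound 29 not met  fails
(3) 27 / 9 = 3, so 9 divides 27  holds
(4) 5E + 4D = 5(29) + 4(14) = 201  holds
(5) F = 30, B = 10; distinct  holds
(6) D + G = 14 + 27 = 41  holds
(7) 27 / 3 = 9, so 3 divides 27  holds
(8) G + A = 29; 29 mod 6 = 5, not 0  fails
(9) A = 2, G = 27; 2 < 27  holds
(10) B - D = 10 - 14 = -4  holds
(11) A = 2 = 2 (first disjunct)  holds
(12) E - G = 29 - 27 = 2  holds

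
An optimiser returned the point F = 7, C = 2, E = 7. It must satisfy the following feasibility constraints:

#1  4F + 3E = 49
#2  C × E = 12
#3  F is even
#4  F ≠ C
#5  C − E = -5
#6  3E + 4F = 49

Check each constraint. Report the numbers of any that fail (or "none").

#1 4F + 3E = 4(7) + 3(7) = 49 — satisfied.
#2 C × E = 2 × 7 = 14, not 12 — violated.
#3 F = 7 is odd — violated.
#4 F = 7, C = 2; distinct — satisfied.
#5 C − E = 2 − 7 = -5 — satisfied.
#6 3E + 4F = 3(7) + 4(7) = 49 — satisfied.

Constraints 2 and 3 do not hold.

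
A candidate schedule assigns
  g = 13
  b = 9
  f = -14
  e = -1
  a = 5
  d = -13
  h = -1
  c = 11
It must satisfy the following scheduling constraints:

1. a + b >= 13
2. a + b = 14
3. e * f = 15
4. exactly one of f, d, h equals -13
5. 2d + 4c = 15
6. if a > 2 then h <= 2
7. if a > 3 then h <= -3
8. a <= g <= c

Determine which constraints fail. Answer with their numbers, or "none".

No — constraints 3, 5, 7, and 8 are not satisfied.

1. a + b = 5 + 9 = 14; 14 ≥ 13  yes
2. a + b = 5 + 9 = 14  yes
3. e * f = -1 * (-14) = 14, not 15  no
4. f=-14, d=-13, h=-1; 1 of them equals -13  yes
5. 2d + 4c = 2(-13) + 4(11) = 18, not 15  no
6. a = 5 > 2, so we need h ≤ 2; h = -1 ≤ 2  yes
7. a = 5 > 3, so we need h ≤ -3; but h = -1 > -3  no
8. values 5, 13, 11; g = 13 is not <= c = 11  no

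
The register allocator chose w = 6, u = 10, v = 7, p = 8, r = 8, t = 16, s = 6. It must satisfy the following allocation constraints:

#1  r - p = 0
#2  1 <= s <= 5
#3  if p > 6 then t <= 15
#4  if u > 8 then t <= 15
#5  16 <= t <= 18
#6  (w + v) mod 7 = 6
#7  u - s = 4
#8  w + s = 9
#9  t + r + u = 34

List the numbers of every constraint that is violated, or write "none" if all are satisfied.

#1 r - p = 8 - 8 = 0 — satisfied.
#2 s = 6 is outside [1, 5] — violated.
#3 p = 8 > 6, so we need t ≤ 15; but t = 16 > 15 — violated.
#4 u = 10 > 8, so we need t ≤ 15; but t = 16 > 15 — violated.
#5 t = 16 lies in [16, 18] — satisfied.
#6 w + v = 13; 13 mod 7 = 6 — satisfied.
#7 u - s = 10 - 6 = 4 — satisfied.
#8 w + s = 6 + 6 = 12, not 9 — violated.
#9 t + r + u = 16 + 8 + 10 = 34 — satisfied.

Violated: 2, 3, 4, and 8.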